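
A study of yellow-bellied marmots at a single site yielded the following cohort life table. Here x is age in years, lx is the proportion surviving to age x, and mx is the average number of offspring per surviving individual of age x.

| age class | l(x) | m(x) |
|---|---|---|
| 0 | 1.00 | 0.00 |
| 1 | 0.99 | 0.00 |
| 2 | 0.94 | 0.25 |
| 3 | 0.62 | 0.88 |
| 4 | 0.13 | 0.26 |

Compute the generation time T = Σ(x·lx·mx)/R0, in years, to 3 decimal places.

2.753

lx·mx: 0, 0, 0.235, 0.5456, 0.0338 → R0 = 0.8144
x·lx·mx: 0, 0, 0.47, 1.6368, 0.1352 → Σ = 2.242
T = 2.242 / 0.8144 = 2.752947… → 2.753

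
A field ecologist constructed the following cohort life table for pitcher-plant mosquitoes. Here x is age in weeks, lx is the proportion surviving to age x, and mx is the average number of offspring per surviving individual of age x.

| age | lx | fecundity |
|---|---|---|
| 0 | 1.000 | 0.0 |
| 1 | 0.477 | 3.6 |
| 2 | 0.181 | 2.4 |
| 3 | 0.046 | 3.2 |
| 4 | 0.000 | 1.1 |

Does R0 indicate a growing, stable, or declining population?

R0 = Σ lx·mx = 0 + 1.7172 + 0.4344 + 0.1472 + 0 = 2.2988
R0 > 1, so the population is growing.

growing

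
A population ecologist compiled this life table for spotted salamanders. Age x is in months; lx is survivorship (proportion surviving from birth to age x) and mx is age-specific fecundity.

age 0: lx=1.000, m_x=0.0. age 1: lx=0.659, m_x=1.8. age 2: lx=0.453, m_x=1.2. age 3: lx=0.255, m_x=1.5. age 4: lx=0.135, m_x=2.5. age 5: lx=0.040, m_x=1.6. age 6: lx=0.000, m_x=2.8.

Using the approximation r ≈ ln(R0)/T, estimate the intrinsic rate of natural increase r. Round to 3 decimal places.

R0 = Σ lx·mx = 0 + 1.1862 + 0.5436 + 0.3825 + 0.3375 + 0.064 + 0 = 2.5138
Σ x·lx·mx = 5.0909; T = 5.0909/2.5138 = 2.02518…
r ≈ ln(R0)/T = ln(2.5138)/2.02518… = 0.45517… → 0.455

0.455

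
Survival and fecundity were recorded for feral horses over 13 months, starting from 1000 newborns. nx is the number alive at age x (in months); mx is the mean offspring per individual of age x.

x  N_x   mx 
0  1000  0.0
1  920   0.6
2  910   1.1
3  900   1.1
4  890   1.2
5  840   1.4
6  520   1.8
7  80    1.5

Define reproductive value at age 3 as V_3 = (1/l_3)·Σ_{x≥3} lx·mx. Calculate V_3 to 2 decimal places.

lx = nx/n0 = nx/1000: 1, 0.92, 0.91, 0.9, 0.89, 0.84, 0.52, 0.08
lx·mx for x ≥ 3: 0.99, 1.068, 1.176, 0.936, 0.12 → sum = 4.29
V_3 = 4.29 / l_3 = 4.29 / 0.9 = 4.766667… → 4.77

4.77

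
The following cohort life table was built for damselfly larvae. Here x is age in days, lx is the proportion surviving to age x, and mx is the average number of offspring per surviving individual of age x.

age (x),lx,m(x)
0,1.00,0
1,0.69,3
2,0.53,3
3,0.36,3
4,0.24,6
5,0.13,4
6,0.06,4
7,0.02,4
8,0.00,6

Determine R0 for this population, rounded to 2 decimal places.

7.02

lx·mx by age: 0, 2.07, 1.59, 1.08, 1.44, 0.52, 0.24, 0.08, 0
R0 = Σ lx·mx = 7.02 → 7.02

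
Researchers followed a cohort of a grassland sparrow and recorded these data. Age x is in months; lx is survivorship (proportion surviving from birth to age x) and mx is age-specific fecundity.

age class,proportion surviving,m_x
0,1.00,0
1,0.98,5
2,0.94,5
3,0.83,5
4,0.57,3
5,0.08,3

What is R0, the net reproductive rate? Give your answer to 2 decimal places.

lx·mx by age: 0, 4.9, 4.7, 4.15, 1.71, 0.24
R0 = Σ lx·mx = 15.7 → 15.70

15.70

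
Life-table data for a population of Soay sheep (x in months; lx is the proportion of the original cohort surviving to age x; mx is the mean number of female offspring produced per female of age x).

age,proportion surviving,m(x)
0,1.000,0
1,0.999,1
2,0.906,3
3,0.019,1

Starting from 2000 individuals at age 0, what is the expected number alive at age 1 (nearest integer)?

Expected survivors = N0 · l_1 = 2000 × 0.999 = 1998 → 1998

1998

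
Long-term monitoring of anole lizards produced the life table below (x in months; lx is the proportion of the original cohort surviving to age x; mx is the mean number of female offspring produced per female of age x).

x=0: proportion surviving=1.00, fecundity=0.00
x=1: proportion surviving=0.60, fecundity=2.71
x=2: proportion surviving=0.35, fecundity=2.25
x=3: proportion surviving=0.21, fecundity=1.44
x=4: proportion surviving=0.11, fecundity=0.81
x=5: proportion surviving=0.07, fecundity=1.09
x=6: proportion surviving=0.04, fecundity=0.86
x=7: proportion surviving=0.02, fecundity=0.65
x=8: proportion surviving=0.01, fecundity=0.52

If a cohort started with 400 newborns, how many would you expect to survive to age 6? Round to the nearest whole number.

Expected survivors = N0 · l_6 = 400 × 0.04 = 16 → 16

16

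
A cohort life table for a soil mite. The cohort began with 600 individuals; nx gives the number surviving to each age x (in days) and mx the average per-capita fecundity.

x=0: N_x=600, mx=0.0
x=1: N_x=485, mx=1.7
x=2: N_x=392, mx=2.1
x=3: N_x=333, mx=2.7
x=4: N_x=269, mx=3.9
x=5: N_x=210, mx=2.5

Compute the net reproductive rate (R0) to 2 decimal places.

6.87

lx = nx/n0 = nx/600: 1, 0.80833…, 0.65333…, 0.555, 0.44833…, 0.35
lx·mx by age: 0, 1.374167…, 1.372…, 1.4985, 1.7485…, 0.875
R0 = Σ lx·mx = 6.868167… → 6.87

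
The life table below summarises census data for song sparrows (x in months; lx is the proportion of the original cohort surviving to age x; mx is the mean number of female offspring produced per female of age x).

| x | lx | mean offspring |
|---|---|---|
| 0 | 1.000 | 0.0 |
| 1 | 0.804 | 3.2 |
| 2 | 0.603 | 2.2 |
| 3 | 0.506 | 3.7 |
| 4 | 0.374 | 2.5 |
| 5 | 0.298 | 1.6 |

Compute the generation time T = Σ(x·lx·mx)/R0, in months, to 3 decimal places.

lx·mx: 0, 2.5728, 1.3266, 1.8722, 0.935, 0.4768 → R0 = 7.1834
x·lx·mx: 0, 2.5728, 2.6532, 5.6166, 3.74, 2.384 → Σ = 16.9666
T = 16.9666 / 7.1834 = 2.361918… → 2.362

2.362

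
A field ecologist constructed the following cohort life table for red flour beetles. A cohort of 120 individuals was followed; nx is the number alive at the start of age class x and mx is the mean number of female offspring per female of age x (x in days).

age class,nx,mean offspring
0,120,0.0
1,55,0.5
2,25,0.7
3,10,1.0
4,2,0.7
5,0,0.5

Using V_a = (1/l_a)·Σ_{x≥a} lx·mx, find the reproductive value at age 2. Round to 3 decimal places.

lx = nx/n0 = nx/120: 1, 0.45833…, 0.20833…, 0.08333…, 0.01667…, 0
lx·mx for x ≥ 2: 0.145833…, 0.083333…, 0.011667…, 0 → sum = 0.240833…
V_2 = 0.240833… / l_2 = 0.240833… / 0.208333… = 1.156… → 1.156

1.156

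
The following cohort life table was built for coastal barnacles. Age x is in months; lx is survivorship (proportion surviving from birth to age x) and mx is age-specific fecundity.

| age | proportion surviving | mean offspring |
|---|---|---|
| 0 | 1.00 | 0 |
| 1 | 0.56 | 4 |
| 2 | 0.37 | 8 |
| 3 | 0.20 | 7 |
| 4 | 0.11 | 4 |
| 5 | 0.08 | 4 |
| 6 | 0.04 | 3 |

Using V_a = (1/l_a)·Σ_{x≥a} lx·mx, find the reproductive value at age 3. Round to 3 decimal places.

11.400

lx·mx for x ≥ 3: 1.4, 0.44, 0.32, 0.12 → sum = 2.28
V_3 = 2.28 / l_3 = 2.28 / 0.2 = 11.4 → 11.400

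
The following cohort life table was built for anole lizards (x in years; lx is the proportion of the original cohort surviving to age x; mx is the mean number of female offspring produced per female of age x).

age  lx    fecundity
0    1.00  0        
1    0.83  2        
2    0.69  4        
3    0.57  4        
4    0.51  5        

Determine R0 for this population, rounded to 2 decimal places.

lx·mx by age: 0, 1.66, 2.76, 2.28, 2.55
R0 = Σ lx·mx = 9.25 → 9.25

9.25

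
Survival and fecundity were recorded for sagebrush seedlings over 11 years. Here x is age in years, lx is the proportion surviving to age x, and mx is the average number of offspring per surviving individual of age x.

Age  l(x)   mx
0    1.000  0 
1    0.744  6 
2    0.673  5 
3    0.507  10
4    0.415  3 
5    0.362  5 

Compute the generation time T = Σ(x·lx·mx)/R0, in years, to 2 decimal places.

2.53

lx·mx: 0, 4.464, 3.365, 5.07, 1.245, 1.81 → R0 = 15.954
x·lx·mx: 0, 4.464, 6.73, 15.21, 4.98, 9.05 → Σ = 40.434
T = 40.434 / 15.954 = 2.534411… → 2.53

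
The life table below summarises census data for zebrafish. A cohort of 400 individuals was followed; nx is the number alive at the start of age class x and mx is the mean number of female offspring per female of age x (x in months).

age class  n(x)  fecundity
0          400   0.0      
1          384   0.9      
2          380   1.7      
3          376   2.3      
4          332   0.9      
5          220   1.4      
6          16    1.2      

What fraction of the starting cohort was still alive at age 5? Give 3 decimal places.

l_5 = n_5/n_0 = 220/400 = 0.55 → 0.550

0.550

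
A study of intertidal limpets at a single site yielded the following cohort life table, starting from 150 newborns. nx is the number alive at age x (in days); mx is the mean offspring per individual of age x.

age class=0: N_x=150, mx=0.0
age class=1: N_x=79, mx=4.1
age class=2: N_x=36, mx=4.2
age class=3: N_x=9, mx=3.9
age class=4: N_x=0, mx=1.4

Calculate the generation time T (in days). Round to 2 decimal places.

lx = nx/n0 = nx/150: 1, 0.52667…, 0.24, 0.06, 0
lx·mx: 0, 2.159333…, 1.008, 0.234, 0 → R0 = 3.401333…
x·lx·mx: 0, 2.159333…, 2.016, 0.702, 0 → Σ = 4.877333…
T = 4.877333… / 3.401333… = 1.433947… → 1.43

1.43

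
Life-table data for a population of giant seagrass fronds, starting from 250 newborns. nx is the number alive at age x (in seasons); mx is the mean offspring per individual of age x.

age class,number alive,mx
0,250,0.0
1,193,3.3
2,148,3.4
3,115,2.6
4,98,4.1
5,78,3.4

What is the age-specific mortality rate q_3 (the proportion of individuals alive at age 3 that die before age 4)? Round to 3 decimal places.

lx = nx/n0 = nx/250: 1, 0.772, 0.592, 0.46, 0.392, 0.312
q_3 = (l_3 − l_4) / l_3 = (0.46 − 0.392) / 0.46
     = 0.068 / 0.46 = 0.147826… → 0.148

0.148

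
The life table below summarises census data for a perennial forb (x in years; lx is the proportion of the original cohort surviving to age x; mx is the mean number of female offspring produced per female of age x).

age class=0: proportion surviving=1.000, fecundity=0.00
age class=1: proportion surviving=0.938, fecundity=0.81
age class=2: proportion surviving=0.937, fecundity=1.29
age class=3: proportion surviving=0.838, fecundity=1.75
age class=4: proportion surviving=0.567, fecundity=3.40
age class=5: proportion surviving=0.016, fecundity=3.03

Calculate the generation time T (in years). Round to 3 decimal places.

lx·mx: 0, 0.75978, 1.20873, 1.4665, 1.9278, 0.04848 → R0 = 5.41129
x·lx·mx: 0, 0.75978, 2.41746, 4.3995, 7.7112, 0.2424 → Σ = 15.53034
T = 15.53034 / 5.41129 = 2.869988… → 2.870

2.870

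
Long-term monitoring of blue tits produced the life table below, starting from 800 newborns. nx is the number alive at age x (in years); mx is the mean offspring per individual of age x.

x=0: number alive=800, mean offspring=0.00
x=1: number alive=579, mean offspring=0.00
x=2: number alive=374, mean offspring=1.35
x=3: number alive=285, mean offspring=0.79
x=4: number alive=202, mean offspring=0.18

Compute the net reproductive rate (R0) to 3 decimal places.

lx = nx/n0 = nx/800: 1, 0.72375, 0.4675, 0.35625, 0.2525
lx·mx by age: 0, 0, 0.631125, 0.281438…, 0.04545
R0 = Σ lx·mx = 0.958013… → 0.958

0.958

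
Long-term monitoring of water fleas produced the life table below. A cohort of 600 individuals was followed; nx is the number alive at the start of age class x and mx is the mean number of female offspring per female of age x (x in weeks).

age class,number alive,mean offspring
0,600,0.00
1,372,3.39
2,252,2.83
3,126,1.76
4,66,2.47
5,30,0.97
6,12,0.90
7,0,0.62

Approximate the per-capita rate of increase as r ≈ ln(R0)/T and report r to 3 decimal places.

0.789

lx = nx/n0 = nx/600: 1, 0.62, 0.42, 0.21, 0.11, 0.05, 0.02, 0
R0 = Σ lx·mx = 0 + 2.1018 + 1.1886 + 0.3696 + 0.2717 + 0.0485 + 0.018 + 0 = 3.9982
Σ x·lx·mx = 7.0251; T = 7.0251/3.9982 = 1.75707…
r ≈ ln(R0)/T = ln(3.9982)/1.75707… = 0.78873… → 0.789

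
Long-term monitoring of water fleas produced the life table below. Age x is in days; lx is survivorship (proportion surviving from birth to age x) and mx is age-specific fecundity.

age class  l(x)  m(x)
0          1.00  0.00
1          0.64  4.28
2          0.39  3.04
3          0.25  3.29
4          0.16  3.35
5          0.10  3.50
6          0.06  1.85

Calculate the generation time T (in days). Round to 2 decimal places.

lx·mx: 0, 2.7392, 1.1856, 0.8225, 0.536, 0.35, 0.111 → R0 = 5.7443
x·lx·mx: 0, 2.7392, 2.3712, 2.4675, 2.144, 1.75, 0.666 → Σ = 12.1379
T = 12.1379 / 5.7443 = 2.113034… → 2.11

2.11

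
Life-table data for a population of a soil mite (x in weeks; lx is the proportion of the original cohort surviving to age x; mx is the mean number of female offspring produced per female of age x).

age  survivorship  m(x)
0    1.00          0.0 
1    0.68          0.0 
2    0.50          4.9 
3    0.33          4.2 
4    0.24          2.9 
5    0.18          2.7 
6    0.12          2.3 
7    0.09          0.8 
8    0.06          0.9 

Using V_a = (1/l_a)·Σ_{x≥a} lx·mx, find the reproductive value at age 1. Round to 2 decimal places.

7.97

lx·mx for x ≥ 1: 0, 2.45, 1.386, 0.696, 0.486, 0.276, 0.072, 0.054 → sum = 5.42
V_1 = 5.42 / l_1 = 5.42 / 0.68 = 7.970588… → 7.97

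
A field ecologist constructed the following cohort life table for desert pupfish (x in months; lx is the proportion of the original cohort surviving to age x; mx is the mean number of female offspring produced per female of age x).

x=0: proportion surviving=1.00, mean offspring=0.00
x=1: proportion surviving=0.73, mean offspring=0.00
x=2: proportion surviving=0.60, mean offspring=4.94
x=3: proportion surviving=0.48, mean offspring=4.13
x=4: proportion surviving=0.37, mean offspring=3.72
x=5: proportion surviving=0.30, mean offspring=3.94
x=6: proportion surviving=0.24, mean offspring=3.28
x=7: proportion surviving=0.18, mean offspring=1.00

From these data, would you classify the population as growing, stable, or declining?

growing

R0 = Σ lx·mx = 0 + 0 + 2.964 + 1.9824 + 1.3764 + 1.182 + 0.7872 + 0.18 = 8.472
R0 > 1, so the population is growing.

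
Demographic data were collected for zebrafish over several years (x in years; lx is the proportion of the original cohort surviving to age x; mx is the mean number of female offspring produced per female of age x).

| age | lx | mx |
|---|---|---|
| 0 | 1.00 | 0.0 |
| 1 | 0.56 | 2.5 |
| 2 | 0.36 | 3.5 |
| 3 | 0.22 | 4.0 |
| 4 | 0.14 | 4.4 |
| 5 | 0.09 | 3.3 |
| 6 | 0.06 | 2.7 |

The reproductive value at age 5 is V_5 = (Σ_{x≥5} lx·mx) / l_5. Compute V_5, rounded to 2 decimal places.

5.10

lx·mx for x ≥ 5: 0.297, 0.162 → sum = 0.459
V_5 = 0.459 / l_5 = 0.459 / 0.09 = 5.1 → 5.10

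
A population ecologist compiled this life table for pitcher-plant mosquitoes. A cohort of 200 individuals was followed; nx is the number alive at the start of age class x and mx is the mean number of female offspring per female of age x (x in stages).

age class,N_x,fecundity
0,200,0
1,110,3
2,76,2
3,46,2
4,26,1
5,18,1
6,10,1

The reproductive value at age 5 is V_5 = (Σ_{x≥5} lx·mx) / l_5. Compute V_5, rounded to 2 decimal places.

lx = nx/n0 = nx/200: 1, 0.55, 0.38, 0.23, 0.13, 0.09, 0.05
lx·mx for x ≥ 5: 0.09, 0.05 → sum = 0.14
V_5 = 0.14 / l_5 = 0.14 / 0.09 = 1.555556… → 1.56

1.56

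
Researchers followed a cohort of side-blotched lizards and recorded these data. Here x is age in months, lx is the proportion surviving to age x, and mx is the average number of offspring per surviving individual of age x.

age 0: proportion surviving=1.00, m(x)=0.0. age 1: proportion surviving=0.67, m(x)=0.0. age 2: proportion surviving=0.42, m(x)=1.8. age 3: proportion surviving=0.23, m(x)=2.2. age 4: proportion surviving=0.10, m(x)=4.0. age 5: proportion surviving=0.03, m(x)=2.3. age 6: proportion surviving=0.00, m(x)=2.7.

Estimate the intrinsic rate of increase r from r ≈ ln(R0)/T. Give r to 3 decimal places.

R0 = Σ lx·mx = 0 + 0 + 0.756 + 0.506 + 0.4 + 0.069 + 0 = 1.731
Σ x·lx·mx = 4.975; T = 4.975/1.731 = 2.87406…
r ≈ ln(R0)/T = ln(1.731)/2.87406… = 0.19091… → 0.191

0.191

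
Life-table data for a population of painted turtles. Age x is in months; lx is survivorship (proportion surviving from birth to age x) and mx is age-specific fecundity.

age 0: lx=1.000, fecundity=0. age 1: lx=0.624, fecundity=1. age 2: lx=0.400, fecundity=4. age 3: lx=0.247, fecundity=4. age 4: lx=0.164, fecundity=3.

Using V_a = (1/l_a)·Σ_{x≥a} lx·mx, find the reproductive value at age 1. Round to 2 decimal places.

lx·mx for x ≥ 1: 0.624, 1.6, 0.988, 0.492 → sum = 3.704
V_1 = 3.704 / l_1 = 3.704 / 0.624 = 5.935897… → 5.94

5.94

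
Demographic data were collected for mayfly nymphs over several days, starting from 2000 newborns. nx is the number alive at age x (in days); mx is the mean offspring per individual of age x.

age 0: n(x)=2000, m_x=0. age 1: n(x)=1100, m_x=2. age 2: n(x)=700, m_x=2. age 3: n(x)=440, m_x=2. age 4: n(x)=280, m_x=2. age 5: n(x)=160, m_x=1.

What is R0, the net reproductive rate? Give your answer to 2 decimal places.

lx = nx/n0 = nx/2000: 1, 0.55, 0.35, 0.22, 0.14, 0.08
lx·mx by age: 0, 1.1, 0.7, 0.44, 0.28, 0.08
R0 = Σ lx·mx = 2.6 → 2.60

2.60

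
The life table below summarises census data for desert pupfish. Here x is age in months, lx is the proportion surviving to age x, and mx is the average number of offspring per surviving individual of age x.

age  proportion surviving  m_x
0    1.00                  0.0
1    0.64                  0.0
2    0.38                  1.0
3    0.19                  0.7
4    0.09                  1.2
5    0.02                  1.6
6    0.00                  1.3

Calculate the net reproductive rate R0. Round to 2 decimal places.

0.65

lx·mx by age: 0, 0, 0.38, 0.133, 0.108, 0.032, 0
R0 = Σ lx·mx = 0.653 → 0.65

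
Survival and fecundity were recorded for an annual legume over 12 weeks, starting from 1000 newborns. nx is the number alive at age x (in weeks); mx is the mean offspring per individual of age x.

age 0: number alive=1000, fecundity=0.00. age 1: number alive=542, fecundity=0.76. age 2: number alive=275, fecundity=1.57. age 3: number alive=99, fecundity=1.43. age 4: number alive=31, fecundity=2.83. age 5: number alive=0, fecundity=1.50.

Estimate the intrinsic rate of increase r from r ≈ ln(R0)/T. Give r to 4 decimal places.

0.0368

lx = nx/n0 = nx/1000: 1, 0.542, 0.275, 0.099, 0.031, 0
R0 = Σ lx·mx = 0 + 0.41192 + 0.43175 + 0.14157 + 0.08773 + 0 = 1.07297
Σ x·lx·mx = 2.05105; T = 2.05105/1.07297 = 1.91156…
r ≈ ln(R0)/T = ln(1.07297)/1.91156… = 0.036844… → 0.0368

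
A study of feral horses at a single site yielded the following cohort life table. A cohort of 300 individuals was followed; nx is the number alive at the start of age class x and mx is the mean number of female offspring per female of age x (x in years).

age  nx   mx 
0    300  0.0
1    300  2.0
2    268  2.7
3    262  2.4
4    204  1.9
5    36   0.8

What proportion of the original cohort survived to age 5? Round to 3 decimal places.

l_5 = n_5/n_0 = 36/300 = 0.12 → 0.120

0.120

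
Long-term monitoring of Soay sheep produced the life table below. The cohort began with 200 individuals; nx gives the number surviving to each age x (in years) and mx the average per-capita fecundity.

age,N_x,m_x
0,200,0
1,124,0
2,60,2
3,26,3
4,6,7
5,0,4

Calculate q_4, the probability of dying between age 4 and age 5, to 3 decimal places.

1.000

lx = nx/n0 = nx/200: 1, 0.62, 0.3, 0.13, 0.03, 0
q_4 = (l_4 − l_5) / l_4 = (0.03 − 0) / 0.03
     = 0.03 / 0.03 = 1 → 1.000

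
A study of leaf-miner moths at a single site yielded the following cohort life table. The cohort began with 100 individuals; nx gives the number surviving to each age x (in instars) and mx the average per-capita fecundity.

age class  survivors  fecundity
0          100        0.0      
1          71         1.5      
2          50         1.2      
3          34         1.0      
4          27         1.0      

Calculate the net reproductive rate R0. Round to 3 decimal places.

lx = nx/n0 = nx/100: 1, 0.71, 0.5, 0.34, 0.27
lx·mx by age: 0, 1.065, 0.6, 0.34, 0.27
R0 = Σ lx·mx = 2.275 → 2.275

2.275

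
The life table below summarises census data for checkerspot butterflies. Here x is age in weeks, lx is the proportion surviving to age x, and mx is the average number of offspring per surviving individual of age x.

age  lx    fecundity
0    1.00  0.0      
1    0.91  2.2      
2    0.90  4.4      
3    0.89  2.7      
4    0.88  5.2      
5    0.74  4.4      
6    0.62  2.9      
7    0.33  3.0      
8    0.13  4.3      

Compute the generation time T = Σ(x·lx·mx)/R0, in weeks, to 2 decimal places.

lx·mx: 0, 2.002, 3.96, 2.403, 4.576, 3.256, 1.798, 0.99, 0.559 → R0 = 19.544
x·lx·mx: 0, 2.002, 7.92, 7.209, 18.304, 16.28, 10.788, 6.93, 4.472 → Σ = 73.905
T = 73.905 / 19.544 = 3.781467… → 3.78

3.78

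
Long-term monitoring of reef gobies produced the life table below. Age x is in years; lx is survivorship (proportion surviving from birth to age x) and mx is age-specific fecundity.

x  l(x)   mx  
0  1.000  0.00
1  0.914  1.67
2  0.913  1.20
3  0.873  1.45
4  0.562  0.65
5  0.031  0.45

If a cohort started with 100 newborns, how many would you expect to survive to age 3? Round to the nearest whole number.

Expected survivors = N0 · l_3 = 100 × 0.873 = 87.3 → 87

87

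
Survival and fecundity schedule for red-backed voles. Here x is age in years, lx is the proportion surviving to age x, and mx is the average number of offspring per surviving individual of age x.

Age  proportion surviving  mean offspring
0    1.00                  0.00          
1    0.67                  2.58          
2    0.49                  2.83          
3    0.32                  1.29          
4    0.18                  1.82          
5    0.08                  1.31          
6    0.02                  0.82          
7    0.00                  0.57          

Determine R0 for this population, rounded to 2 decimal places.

lx·mx by age: 0, 1.7286, 1.3867, 0.4128, 0.3276, 0.1048, 0.0164, 0
R0 = Σ lx·mx = 3.9769 → 3.98

3.98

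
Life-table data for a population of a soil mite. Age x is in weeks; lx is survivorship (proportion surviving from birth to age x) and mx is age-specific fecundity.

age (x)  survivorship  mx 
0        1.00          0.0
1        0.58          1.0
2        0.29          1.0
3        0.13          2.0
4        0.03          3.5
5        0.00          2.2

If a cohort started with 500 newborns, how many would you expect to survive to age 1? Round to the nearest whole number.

290

Expected survivors = N0 · l_1 = 500 × 0.58 = 290 → 290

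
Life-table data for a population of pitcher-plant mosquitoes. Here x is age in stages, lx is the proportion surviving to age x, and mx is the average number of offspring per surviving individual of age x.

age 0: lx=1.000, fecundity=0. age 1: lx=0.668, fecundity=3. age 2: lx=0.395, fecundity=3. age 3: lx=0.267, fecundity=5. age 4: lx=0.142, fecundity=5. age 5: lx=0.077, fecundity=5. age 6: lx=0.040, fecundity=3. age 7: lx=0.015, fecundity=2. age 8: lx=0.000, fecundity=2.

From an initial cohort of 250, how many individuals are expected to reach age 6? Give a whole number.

10

Expected survivors = N0 · l_6 = 250 × 0.040 = 10 → 10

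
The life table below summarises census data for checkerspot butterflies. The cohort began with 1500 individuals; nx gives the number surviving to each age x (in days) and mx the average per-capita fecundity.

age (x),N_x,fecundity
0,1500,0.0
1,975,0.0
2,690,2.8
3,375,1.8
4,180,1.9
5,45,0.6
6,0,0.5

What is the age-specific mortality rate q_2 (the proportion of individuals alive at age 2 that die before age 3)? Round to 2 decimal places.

0.46

lx = nx/n0 = nx/1500: 1, 0.65, 0.46, 0.25, 0.12, 0.03, 0
q_2 = (l_2 − l_3) / l_2 = (0.46 − 0.25) / 0.46
     = 0.21 / 0.46 = 0.456522… → 0.46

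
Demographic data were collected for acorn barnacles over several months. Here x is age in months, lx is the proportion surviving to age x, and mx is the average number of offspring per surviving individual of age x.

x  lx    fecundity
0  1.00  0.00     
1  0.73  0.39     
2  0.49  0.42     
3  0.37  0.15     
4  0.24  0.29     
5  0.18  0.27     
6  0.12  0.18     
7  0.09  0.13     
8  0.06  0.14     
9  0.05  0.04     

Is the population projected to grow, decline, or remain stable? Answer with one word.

declining

R0 = Σ lx·mx = 0 + 0.2847 + 0.2058 + 0.0555 + 0.0696 + 0.0486 + 0.0216 + 0.0117 + 0.0084 + 0.002 = 0.7079
R0 < 1, so the population is declining.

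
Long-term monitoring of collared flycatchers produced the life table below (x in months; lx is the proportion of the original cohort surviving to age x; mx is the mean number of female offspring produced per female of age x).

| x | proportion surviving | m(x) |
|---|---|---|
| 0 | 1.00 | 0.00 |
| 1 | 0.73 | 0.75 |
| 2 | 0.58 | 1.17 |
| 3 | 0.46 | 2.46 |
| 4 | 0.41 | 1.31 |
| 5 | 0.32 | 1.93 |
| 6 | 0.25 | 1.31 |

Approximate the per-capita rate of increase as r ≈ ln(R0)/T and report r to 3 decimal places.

0.413

R0 = Σ lx·mx = 0 + 0.5475 + 0.6786 + 1.1316 + 0.5371 + 0.6176 + 0.3275 = 3.8399
Σ x·lx·mx = 12.5009; T = 12.5009/3.8399 = 3.25553…
r ≈ ln(R0)/T = ln(3.8399)/3.25553… = 0.41328… → 0.413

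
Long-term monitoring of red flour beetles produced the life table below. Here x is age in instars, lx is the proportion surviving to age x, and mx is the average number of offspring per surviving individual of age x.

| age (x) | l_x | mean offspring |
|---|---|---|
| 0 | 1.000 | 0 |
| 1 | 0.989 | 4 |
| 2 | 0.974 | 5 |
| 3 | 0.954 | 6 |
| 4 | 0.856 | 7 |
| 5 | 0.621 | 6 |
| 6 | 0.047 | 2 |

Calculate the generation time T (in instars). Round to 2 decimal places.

3.04

lx·mx: 0, 3.956, 4.87, 5.724, 5.992, 3.726, 0.094 → R0 = 24.362
x·lx·mx: 0, 3.956, 9.74, 17.172, 23.968, 18.63, 0.564 → Σ = 74.03
T = 74.03 / 24.362 = 3.038749… → 3.04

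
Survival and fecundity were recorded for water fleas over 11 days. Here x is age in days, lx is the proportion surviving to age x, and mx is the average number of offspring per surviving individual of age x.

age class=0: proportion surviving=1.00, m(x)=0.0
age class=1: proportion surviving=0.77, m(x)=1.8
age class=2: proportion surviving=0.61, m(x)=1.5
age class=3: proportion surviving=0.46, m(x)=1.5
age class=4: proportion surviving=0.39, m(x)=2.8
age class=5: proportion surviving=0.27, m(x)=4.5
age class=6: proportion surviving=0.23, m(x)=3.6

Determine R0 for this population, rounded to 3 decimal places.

lx·mx by age: 0, 1.386, 0.915, 0.69, 1.092, 1.215, 0.828
R0 = Σ lx·mx = 6.126 → 6.126

6.126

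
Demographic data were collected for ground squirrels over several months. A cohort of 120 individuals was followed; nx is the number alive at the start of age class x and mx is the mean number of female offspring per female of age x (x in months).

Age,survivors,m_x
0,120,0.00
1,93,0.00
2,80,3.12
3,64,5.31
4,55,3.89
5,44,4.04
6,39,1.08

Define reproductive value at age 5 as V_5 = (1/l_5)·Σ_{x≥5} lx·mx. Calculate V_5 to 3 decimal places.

lx = nx/n0 = nx/120: 1, 0.775, 0.66667…, 0.53333…, 0.45833…, 0.36667…, 0.325
lx·mx for x ≥ 5: 1.481333…, 0.351 → sum = 1.832333…
V_5 = 1.832333… / l_5 = 1.832333… / 0.366667… = 4.997273… → 4.997

4.997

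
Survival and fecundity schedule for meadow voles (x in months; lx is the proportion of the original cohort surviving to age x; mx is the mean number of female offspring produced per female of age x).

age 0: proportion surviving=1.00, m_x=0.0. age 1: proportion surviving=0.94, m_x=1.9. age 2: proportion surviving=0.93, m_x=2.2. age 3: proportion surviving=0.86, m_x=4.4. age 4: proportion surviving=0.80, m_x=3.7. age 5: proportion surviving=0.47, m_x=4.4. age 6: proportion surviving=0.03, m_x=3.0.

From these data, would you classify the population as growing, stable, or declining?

R0 = Σ lx·mx = 0 + 1.786 + 2.046 + 3.784 + 2.96 + 2.068 + 0.09 = 12.734
R0 > 1, so the population is growing.

growing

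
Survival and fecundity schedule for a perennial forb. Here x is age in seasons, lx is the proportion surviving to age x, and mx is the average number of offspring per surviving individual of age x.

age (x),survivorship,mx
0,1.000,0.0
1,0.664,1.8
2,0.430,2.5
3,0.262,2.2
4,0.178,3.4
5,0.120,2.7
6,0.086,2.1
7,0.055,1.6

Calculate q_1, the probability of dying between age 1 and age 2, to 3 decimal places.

0.352

q_1 = (l_1 − l_2) / l_1 = (0.664 − 0.43) / 0.664
     = 0.234 / 0.664 = 0.35241… → 0.352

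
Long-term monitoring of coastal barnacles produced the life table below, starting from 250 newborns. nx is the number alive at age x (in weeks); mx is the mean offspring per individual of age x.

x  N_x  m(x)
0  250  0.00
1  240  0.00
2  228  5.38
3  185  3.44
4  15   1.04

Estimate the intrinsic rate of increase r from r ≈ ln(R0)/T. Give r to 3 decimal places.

0.856

lx = nx/n0 = nx/250: 1, 0.96, 0.912, 0.74, 0.06
R0 = Σ lx·mx = 0 + 0 + 4.90656 + 2.5456 + 0.0624 = 7.51456
Σ x·lx·mx = 17.69952; T = 17.69952/7.51456 = 2.35536…
r ≈ ln(R0)/T = ln(7.51456)/2.35536… = 0.85628… → 0.856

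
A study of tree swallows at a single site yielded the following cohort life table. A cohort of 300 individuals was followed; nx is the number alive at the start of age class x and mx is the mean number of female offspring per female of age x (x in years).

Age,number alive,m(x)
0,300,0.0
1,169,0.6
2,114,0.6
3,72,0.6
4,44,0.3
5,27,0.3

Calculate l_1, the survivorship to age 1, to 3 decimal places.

l_1 = n_1/n_0 = 169/300 = 0.563333… → 0.563

0.563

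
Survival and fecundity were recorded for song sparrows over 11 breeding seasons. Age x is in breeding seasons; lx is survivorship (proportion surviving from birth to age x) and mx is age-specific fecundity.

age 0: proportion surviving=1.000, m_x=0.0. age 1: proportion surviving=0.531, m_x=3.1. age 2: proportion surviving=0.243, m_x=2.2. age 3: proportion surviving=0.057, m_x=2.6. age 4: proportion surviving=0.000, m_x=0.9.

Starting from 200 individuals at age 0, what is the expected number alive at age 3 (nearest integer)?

11

Expected survivors = N0 · l_3 = 200 × 0.057 = 11.4 → 11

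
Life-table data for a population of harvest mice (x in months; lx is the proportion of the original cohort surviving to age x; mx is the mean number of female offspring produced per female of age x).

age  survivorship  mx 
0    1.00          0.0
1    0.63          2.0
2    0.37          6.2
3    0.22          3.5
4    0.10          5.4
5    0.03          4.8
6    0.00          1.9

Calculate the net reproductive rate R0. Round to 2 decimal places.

5.01

lx·mx by age: 0, 1.26, 2.294, 0.77, 0.54, 0.144, 0
R0 = Σ lx·mx = 5.008 → 5.01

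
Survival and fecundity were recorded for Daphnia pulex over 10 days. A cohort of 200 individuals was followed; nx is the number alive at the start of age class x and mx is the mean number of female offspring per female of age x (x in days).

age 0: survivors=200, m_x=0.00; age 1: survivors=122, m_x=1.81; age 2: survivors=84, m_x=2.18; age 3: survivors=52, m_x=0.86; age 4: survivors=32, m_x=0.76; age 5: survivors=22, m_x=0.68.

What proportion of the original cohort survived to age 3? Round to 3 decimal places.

l_3 = n_3/n_0 = 52/200 = 0.26 → 0.260

0.260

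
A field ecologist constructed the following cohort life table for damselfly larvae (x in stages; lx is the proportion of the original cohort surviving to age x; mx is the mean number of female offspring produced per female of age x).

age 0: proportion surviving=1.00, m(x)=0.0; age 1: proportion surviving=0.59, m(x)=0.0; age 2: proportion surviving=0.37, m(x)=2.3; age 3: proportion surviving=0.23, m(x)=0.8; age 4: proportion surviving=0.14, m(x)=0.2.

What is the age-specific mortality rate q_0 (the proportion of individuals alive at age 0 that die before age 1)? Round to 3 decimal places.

0.410

q_0 = (l_0 − l_1) / l_0 = (1 − 0.59) / 1
     = 0.41 / 1 = 0.41 → 0.410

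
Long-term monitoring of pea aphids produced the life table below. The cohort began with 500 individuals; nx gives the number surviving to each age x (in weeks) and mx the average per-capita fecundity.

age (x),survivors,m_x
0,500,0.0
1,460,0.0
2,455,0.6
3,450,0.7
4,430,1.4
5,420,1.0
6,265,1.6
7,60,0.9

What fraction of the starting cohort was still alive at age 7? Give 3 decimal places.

l_7 = n_7/n_0 = 60/500 = 0.12 → 0.120

0.120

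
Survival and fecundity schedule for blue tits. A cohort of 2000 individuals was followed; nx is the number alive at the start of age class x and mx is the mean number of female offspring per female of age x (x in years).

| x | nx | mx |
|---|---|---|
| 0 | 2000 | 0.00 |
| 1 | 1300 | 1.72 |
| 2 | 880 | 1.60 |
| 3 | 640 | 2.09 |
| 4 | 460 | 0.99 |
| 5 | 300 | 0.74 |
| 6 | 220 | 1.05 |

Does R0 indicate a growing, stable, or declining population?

growing

lx = nx/n0 = nx/2000: 1, 0.65, 0.44, 0.32, 0.23, 0.15, 0.11
R0 = Σ lx·mx = 0 + 1.118 + 0.704 + 0.6688 + 0.2277 + 0.111 + 0.1155 = 2.945
R0 > 1, so the population is growing.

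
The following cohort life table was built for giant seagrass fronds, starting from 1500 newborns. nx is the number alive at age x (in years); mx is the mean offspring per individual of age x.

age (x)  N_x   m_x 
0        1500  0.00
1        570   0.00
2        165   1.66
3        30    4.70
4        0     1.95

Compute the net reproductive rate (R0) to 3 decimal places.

lx = nx/n0 = nx/1500: 1, 0.38, 0.11, 0.02, 0
lx·mx by age: 0, 0, 0.1826, 0.094, 0
R0 = Σ lx·mx = 0.2766 → 0.277

0.277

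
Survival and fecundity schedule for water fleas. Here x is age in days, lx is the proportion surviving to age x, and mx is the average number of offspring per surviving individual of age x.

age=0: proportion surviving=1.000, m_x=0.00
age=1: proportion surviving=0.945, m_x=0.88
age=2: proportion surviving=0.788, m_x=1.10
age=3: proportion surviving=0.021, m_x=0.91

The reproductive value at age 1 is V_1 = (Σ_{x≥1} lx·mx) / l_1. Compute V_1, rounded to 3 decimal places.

1.817

lx·mx for x ≥ 1: 0.8316, 0.8668, 0.01911 → sum = 1.71751
V_1 = 1.71751 / l_1 = 1.71751 / 0.945 = 1.817471… → 1.817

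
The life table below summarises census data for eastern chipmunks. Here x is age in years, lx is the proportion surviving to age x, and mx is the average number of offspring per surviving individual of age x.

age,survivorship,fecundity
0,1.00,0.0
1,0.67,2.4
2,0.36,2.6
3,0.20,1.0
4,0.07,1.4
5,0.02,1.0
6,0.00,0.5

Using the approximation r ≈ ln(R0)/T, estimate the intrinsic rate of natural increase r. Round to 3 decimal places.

R0 = Σ lx·mx = 0 + 1.608 + 0.936 + 0.2 + 0.098 + 0.02 + 0 = 2.862
Σ x·lx·mx = 4.572; T = 4.572/2.862 = 1.59748…
r ≈ ln(R0)/T = ln(2.862)/1.59748… = 0.65824… → 0.658

0.658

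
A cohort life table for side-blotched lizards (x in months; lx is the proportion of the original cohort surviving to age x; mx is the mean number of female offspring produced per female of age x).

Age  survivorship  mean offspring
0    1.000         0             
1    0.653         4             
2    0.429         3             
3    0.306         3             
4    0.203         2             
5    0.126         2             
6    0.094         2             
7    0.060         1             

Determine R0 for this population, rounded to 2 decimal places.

lx·mx by age: 0, 2.612, 1.287, 0.918, 0.406, 0.252, 0.188, 0.06
R0 = Σ lx·mx = 5.723 → 5.72

5.72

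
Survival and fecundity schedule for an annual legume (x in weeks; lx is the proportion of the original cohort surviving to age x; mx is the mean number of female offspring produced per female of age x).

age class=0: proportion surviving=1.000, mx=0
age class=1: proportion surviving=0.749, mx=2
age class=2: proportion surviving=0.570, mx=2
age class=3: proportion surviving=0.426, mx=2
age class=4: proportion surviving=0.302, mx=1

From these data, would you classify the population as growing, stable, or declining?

R0 = Σ lx·mx = 0 + 1.498 + 1.14 + 0.852 + 0.302 = 3.792
R0 > 1, so the population is growing.

growing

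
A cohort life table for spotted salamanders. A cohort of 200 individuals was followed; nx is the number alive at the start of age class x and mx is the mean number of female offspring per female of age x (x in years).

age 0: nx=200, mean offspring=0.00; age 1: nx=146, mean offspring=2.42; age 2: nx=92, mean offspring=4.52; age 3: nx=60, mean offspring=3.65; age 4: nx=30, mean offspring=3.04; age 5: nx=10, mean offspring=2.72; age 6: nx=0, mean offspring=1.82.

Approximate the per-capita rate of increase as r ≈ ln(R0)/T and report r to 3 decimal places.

0.808

lx = nx/n0 = nx/200: 1, 0.73, 0.46, 0.3, 0.15, 0.05, 0
R0 = Σ lx·mx = 0 + 1.7666 + 2.0792 + 1.095 + 0.456 + 0.136 + 0 = 5.5328
Σ x·lx·mx = 11.714; T = 11.714/5.5328 = 2.11719…
r ≈ ln(R0)/T = ln(5.5328)/2.11719… = 0.808… → 0.808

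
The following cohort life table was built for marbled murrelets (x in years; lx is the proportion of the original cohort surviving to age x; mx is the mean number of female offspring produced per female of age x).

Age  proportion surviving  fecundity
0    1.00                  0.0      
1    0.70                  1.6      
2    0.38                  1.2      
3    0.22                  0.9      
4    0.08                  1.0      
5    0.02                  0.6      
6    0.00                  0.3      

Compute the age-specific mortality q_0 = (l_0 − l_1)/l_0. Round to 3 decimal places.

0.300

q_0 = (l_0 − l_1) / l_0 = (1 − 0.7) / 1
     = 0.3 / 1 = 0.3 → 0.300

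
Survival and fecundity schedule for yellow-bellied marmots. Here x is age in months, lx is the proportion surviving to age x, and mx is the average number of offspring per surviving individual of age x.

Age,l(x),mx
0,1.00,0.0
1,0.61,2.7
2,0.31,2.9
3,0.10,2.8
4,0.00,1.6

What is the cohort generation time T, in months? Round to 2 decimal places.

lx·mx: 0, 1.647, 0.899, 0.28, 0 → R0 = 2.826
x·lx·mx: 0, 1.647, 1.798, 0.84, 0 → Σ = 4.285
T = 4.285 / 2.826 = 1.516277… → 1.52

1.52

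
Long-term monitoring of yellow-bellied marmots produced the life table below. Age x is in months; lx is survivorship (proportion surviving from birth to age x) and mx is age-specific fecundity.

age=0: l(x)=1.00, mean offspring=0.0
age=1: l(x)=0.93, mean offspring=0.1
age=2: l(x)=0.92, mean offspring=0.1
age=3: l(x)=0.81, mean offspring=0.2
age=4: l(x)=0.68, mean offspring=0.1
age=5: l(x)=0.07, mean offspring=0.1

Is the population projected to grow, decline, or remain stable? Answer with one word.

R0 = Σ lx·mx = 0 + 0.093 + 0.092 + 0.162 + 0.068 + 0.007 = 0.422
R0 < 1, so the population is declining.

declining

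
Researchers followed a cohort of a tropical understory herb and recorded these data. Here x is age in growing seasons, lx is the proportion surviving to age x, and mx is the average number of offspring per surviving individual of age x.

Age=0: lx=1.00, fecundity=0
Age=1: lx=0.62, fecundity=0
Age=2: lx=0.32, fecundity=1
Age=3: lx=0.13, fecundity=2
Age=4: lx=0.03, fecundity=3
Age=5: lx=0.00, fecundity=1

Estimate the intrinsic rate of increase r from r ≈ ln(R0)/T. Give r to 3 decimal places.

R0 = Σ lx·mx = 0 + 0 + 0.32 + 0.26 + 0.09 + 0 = 0.67
Σ x·lx·mx = 1.78; T = 1.78/0.67 = 2.65672…
r ≈ ln(R0)/T = ln(0.67)/2.65672… = -0.15074… → -0.151

-0.151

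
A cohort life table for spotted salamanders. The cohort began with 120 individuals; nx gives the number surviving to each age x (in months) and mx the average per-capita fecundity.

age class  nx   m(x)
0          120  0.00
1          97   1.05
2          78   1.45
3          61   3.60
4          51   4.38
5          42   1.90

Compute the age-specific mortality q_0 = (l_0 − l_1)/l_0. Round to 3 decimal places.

0.192

lx = nx/n0 = nx/120: 1, 0.80833…, 0.65, 0.50833…, 0.425, 0.35
q_0 = (l_0 − l_1) / l_0 = (1 − 0.808333…) / 1
     = 0.191667… / 1 = 0.191667… → 0.192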